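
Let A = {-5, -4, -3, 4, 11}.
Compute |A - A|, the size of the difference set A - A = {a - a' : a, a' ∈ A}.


A - A = {a - a' : a, a' ∈ A}; |A| = 5.
Bounds: 2|A|-1 ≤ |A - A| ≤ |A|² - |A| + 1, i.e. 9 ≤ |A - A| ≤ 21.
Note: 0 ∈ A - A always (from a - a). The set is symmetric: if d ∈ A - A then -d ∈ A - A.
Enumerate nonzero differences d = a - a' with a > a' (then include -d):
Positive differences: {1, 2, 7, 8, 9, 14, 15, 16}
Full difference set: {0} ∪ (positive diffs) ∪ (negative diffs).
|A - A| = 1 + 2·8 = 17 (matches direct enumeration: 17).

|A - A| = 17


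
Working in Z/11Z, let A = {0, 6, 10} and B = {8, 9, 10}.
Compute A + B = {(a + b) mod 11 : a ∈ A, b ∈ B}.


Work in Z/11Z: reduce every sum a + b modulo 11.
Enumerate all 9 pairs:
a = 0: 0+8=8, 0+9=9, 0+10=10
a = 6: 6+8=3, 6+9=4, 6+10=5
a = 10: 10+8=7, 10+9=8, 10+10=9
Distinct residues collected: {3, 4, 5, 7, 8, 9, 10}
|A + B| = 7 (out of 11 total residues).

A + B = {3, 4, 5, 7, 8, 9, 10}


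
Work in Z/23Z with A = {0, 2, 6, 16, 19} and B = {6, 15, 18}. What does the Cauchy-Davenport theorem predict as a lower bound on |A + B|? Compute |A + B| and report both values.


Cauchy-Davenport: |A + B| ≥ min(p, |A| + |B| - 1) for A, B nonempty in Z/pZ.
|A| = 5, |B| = 3, p = 23.
CD lower bound = min(23, 5 + 3 - 1) = min(23, 7) = 7.
Compute A + B mod 23 directly:
a = 0: 0+6=6, 0+15=15, 0+18=18
a = 2: 2+6=8, 2+15=17, 2+18=20
a = 6: 6+6=12, 6+15=21, 6+18=1
a = 16: 16+6=22, 16+15=8, 16+18=11
a = 19: 19+6=2, 19+15=11, 19+18=14
A + B = {1, 2, 6, 8, 11, 12, 14, 15, 17, 18, 20, 21, 22}, so |A + B| = 13.
Verify: 13 ≥ 7? Yes ✓.

CD lower bound = 7, actual |A + B| = 13.


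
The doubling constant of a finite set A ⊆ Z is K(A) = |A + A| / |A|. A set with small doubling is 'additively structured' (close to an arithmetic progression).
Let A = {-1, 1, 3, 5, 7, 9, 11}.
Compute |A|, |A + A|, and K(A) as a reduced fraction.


|A| = 7.
Compute A + A by enumerating all 49 pairs.
A + A = {-2, 0, 2, 4, 6, 8, 10, 12, 14, 16, 18, 20, 22}, so |A + A| = 13.
K = |A + A| / |A| = 13/7 (already in lowest terms) ≈ 1.8571.
Reference: AP of size 7 gives K = 13/7 ≈ 1.8571; a fully generic set of size 7 gives K ≈ 4.0000.

|A| = 7, |A + A| = 13, K = 13/7.


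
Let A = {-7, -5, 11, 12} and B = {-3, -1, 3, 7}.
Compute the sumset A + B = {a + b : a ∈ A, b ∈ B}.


A + B = {a + b : a ∈ A, b ∈ B}.
Enumerate all |A|·|B| = 4·4 = 16 pairs (a, b) and collect distinct sums.
a = -7: -7+-3=-10, -7+-1=-8, -7+3=-4, -7+7=0
a = -5: -5+-3=-8, -5+-1=-6, -5+3=-2, -5+7=2
a = 11: 11+-3=8, 11+-1=10, 11+3=14, 11+7=18
a = 12: 12+-3=9, 12+-1=11, 12+3=15, 12+7=19
Collecting distinct sums: A + B = {-10, -8, -6, -4, -2, 0, 2, 8, 9, 10, 11, 14, 15, 18, 19}
|A + B| = 15

A + B = {-10, -8, -6, -4, -2, 0, 2, 8, 9, 10, 11, 14, 15, 18, 19}


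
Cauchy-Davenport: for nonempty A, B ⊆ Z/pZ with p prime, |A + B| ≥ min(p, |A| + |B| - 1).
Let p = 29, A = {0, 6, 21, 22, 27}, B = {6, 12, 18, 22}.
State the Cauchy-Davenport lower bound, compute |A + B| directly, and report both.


Cauchy-Davenport: |A + B| ≥ min(p, |A| + |B| - 1) for A, B nonempty in Z/pZ.
|A| = 5, |B| = 4, p = 29.
CD lower bound = min(29, 5 + 4 - 1) = min(29, 8) = 8.
Compute A + B mod 29 directly:
a = 0: 0+6=6, 0+12=12, 0+18=18, 0+22=22
a = 6: 6+6=12, 6+12=18, 6+18=24, 6+22=28
a = 21: 21+6=27, 21+12=4, 21+18=10, 21+22=14
a = 22: 22+6=28, 22+12=5, 22+18=11, 22+22=15
a = 27: 27+6=4, 27+12=10, 27+18=16, 27+22=20
A + B = {4, 5, 6, 10, 11, 12, 14, 15, 16, 18, 20, 22, 24, 27, 28}, so |A + B| = 15.
Verify: 15 ≥ 8? Yes ✓.

CD lower bound = 8, actual |A + B| = 15.


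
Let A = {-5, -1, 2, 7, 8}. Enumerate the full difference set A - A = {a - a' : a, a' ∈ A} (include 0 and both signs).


A - A = {a - a' : a, a' ∈ A}.
Compute a - a' for each ordered pair (a, a'):
a = -5: -5--5=0, -5--1=-4, -5-2=-7, -5-7=-12, -5-8=-13
a = -1: -1--5=4, -1--1=0, -1-2=-3, -1-7=-8, -1-8=-9
a = 2: 2--5=7, 2--1=3, 2-2=0, 2-7=-5, 2-8=-6
a = 7: 7--5=12, 7--1=8, 7-2=5, 7-7=0, 7-8=-1
a = 8: 8--5=13, 8--1=9, 8-2=6, 8-7=1, 8-8=0
Collecting distinct values (and noting 0 appears from a-a):
A - A = {-13, -12, -9, -8, -7, -6, -5, -4, -3, -1, 0, 1, 3, 4, 5, 6, 7, 8, 9, 12, 13}
|A - A| = 21

A - A = {-13, -12, -9, -8, -7, -6, -5, -4, -3, -1, 0, 1, 3, 4, 5, 6, 7, 8, 9, 12, 13}


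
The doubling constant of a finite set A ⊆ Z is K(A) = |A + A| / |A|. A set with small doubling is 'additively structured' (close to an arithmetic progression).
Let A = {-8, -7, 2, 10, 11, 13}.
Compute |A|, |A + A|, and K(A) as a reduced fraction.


|A| = 6.
Compute A + A by enumerating all 36 pairs.
A + A = {-16, -15, -14, -6, -5, 2, 3, 4, 5, 6, 12, 13, 15, 20, 21, 22, 23, 24, 26}, so |A + A| = 19.
K = |A + A| / |A| = 19/6 (already in lowest terms) ≈ 3.1667.
Reference: AP of size 6 gives K = 11/6 ≈ 1.8333; a fully generic set of size 6 gives K ≈ 3.5000.

|A| = 6, |A + A| = 19, K = 19/6.


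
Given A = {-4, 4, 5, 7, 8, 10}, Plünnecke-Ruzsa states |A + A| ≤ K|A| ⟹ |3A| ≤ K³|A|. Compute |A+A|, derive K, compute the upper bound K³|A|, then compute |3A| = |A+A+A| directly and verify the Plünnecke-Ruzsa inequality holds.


|A| = 6.
Step 1: Compute A + A by enumerating all 36 pairs.
A + A = {-8, 0, 1, 3, 4, 6, 8, 9, 10, 11, 12, 13, 14, 15, 16, 17, 18, 20}, so |A + A| = 18.
Step 2: Doubling constant K = |A + A|/|A| = 18/6 = 18/6 ≈ 3.0000.
Step 3: Plünnecke-Ruzsa gives |3A| ≤ K³·|A| = (3.0000)³ · 6 ≈ 162.0000.
Step 4: Compute 3A = A + A + A directly by enumerating all triples (a,b,c) ∈ A³; |3A| = 32.
Step 5: Check 32 ≤ 162.0000? Yes ✓.

K = 18/6, Plünnecke-Ruzsa bound K³|A| ≈ 162.0000, |3A| = 32, inequality holds.


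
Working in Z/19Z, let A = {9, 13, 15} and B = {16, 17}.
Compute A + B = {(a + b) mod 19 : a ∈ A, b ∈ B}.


Work in Z/19Z: reduce every sum a + b modulo 19.
Enumerate all 6 pairs:
a = 9: 9+16=6, 9+17=7
a = 13: 13+16=10, 13+17=11
a = 15: 15+16=12, 15+17=13
Distinct residues collected: {6, 7, 10, 11, 12, 13}
|A + B| = 6 (out of 19 total residues).

A + B = {6, 7, 10, 11, 12, 13}


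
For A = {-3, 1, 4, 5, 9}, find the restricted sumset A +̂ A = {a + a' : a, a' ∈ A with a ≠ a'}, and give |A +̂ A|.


Restricted sumset: A +̂ A = {a + a' : a ∈ A, a' ∈ A, a ≠ a'}.
Equivalently, take A + A and drop any sum 2a that is achievable ONLY as a + a for a ∈ A (i.e. sums representable only with equal summands).
Enumerate pairs (a, a') with a < a' (symmetric, so each unordered pair gives one sum; this covers all a ≠ a'):
  -3 + 1 = -2
  -3 + 4 = 1
  -3 + 5 = 2
  -3 + 9 = 6
  1 + 4 = 5
  1 + 5 = 6
  1 + 9 = 10
  4 + 5 = 9
  4 + 9 = 13
  5 + 9 = 14
Collected distinct sums: {-2, 1, 2, 5, 6, 9, 10, 13, 14}
|A +̂ A| = 9
(Reference bound: |A +̂ A| ≥ 2|A| - 3 for |A| ≥ 2, with |A| = 5 giving ≥ 7.)

|A +̂ A| = 9


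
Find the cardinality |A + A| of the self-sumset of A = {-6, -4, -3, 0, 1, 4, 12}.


A + A = {a + a' : a, a' ∈ A}; |A| = 7.
General bounds: 2|A| - 1 ≤ |A + A| ≤ |A|(|A|+1)/2, i.e. 13 ≤ |A + A| ≤ 28.
Lower bound 2|A|-1 is attained iff A is an arithmetic progression.
Enumerate sums a + a' for a ≤ a' (symmetric, so this suffices):
a = -6: -6+-6=-12, -6+-4=-10, -6+-3=-9, -6+0=-6, -6+1=-5, -6+4=-2, -6+12=6
a = -4: -4+-4=-8, -4+-3=-7, -4+0=-4, -4+1=-3, -4+4=0, -4+12=8
a = -3: -3+-3=-6, -3+0=-3, -3+1=-2, -3+4=1, -3+12=9
a = 0: 0+0=0, 0+1=1, 0+4=4, 0+12=12
a = 1: 1+1=2, 1+4=5, 1+12=13
a = 4: 4+4=8, 4+12=16
a = 12: 12+12=24
Distinct sums: {-12, -10, -9, -8, -7, -6, -5, -4, -3, -2, 0, 1, 2, 4, 5, 6, 8, 9, 12, 13, 16, 24}
|A + A| = 22

|A + A| = 22


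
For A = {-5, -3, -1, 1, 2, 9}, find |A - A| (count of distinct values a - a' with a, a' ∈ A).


A - A = {a - a' : a, a' ∈ A}; |A| = 6.
Bounds: 2|A|-1 ≤ |A - A| ≤ |A|² - |A| + 1, i.e. 11 ≤ |A - A| ≤ 31.
Note: 0 ∈ A - A always (from a - a). The set is symmetric: if d ∈ A - A then -d ∈ A - A.
Enumerate nonzero differences d = a - a' with a > a' (then include -d):
Positive differences: {1, 2, 3, 4, 5, 6, 7, 8, 10, 12, 14}
Full difference set: {0} ∪ (positive diffs) ∪ (negative diffs).
|A - A| = 1 + 2·11 = 23 (matches direct enumeration: 23).

|A - A| = 23


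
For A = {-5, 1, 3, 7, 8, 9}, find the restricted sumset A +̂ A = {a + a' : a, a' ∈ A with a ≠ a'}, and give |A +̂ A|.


Restricted sumset: A +̂ A = {a + a' : a ∈ A, a' ∈ A, a ≠ a'}.
Equivalently, take A + A and drop any sum 2a that is achievable ONLY as a + a for a ∈ A (i.e. sums representable only with equal summands).
Enumerate pairs (a, a') with a < a' (symmetric, so each unordered pair gives one sum; this covers all a ≠ a'):
  -5 + 1 = -4
  -5 + 3 = -2
  -5 + 7 = 2
  -5 + 8 = 3
  -5 + 9 = 4
  1 + 3 = 4
  1 + 7 = 8
  1 + 8 = 9
  1 + 9 = 10
  3 + 7 = 10
  3 + 8 = 11
  3 + 9 = 12
  7 + 8 = 15
  7 + 9 = 16
  8 + 9 = 17
Collected distinct sums: {-4, -2, 2, 3, 4, 8, 9, 10, 11, 12, 15, 16, 17}
|A +̂ A| = 13
(Reference bound: |A +̂ A| ≥ 2|A| - 3 for |A| ≥ 2, with |A| = 6 giving ≥ 9.)

|A +̂ A| = 13


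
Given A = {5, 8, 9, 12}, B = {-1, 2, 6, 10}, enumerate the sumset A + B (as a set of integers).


A + B = {a + b : a ∈ A, b ∈ B}.
Enumerate all |A|·|B| = 4·4 = 16 pairs (a, b) and collect distinct sums.
a = 5: 5+-1=4, 5+2=7, 5+6=11, 5+10=15
a = 8: 8+-1=7, 8+2=10, 8+6=14, 8+10=18
a = 9: 9+-1=8, 9+2=11, 9+6=15, 9+10=19
a = 12: 12+-1=11, 12+2=14, 12+6=18, 12+10=22
Collecting distinct sums: A + B = {4, 7, 8, 10, 11, 14, 15, 18, 19, 22}
|A + B| = 10

A + B = {4, 7, 8, 10, 11, 14, 15, 18, 19, 22}


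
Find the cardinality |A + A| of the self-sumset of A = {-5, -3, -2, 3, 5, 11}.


A + A = {a + a' : a, a' ∈ A}; |A| = 6.
General bounds: 2|A| - 1 ≤ |A + A| ≤ |A|(|A|+1)/2, i.e. 11 ≤ |A + A| ≤ 21.
Lower bound 2|A|-1 is attained iff A is an arithmetic progression.
Enumerate sums a + a' for a ≤ a' (symmetric, so this suffices):
a = -5: -5+-5=-10, -5+-3=-8, -5+-2=-7, -5+3=-2, -5+5=0, -5+11=6
a = -3: -3+-3=-6, -3+-2=-5, -3+3=0, -3+5=2, -3+11=8
a = -2: -2+-2=-4, -2+3=1, -2+5=3, -2+11=9
a = 3: 3+3=6, 3+5=8, 3+11=14
a = 5: 5+5=10, 5+11=16
a = 11: 11+11=22
Distinct sums: {-10, -8, -7, -6, -5, -4, -2, 0, 1, 2, 3, 6, 8, 9, 10, 14, 16, 22}
|A + A| = 18

|A + A| = 18


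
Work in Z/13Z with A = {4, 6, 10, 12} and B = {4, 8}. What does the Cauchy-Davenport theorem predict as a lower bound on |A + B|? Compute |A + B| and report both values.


Cauchy-Davenport: |A + B| ≥ min(p, |A| + |B| - 1) for A, B nonempty in Z/pZ.
|A| = 4, |B| = 2, p = 13.
CD lower bound = min(13, 4 + 2 - 1) = min(13, 5) = 5.
Compute A + B mod 13 directly:
a = 4: 4+4=8, 4+8=12
a = 6: 6+4=10, 6+8=1
a = 10: 10+4=1, 10+8=5
a = 12: 12+4=3, 12+8=7
A + B = {1, 3, 5, 7, 8, 10, 12}, so |A + B| = 7.
Verify: 7 ≥ 5? Yes ✓.

CD lower bound = 5, actual |A + B| = 7.


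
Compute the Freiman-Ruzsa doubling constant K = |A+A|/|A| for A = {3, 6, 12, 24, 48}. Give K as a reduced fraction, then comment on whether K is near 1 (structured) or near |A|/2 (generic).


|A| = 5.
Compute A + A by enumerating all 25 pairs.
A + A = {6, 9, 12, 15, 18, 24, 27, 30, 36, 48, 51, 54, 60, 72, 96}, so |A + A| = 15.
K = |A + A| / |A| = 15/5 = 3/1 ≈ 3.0000.
Reference: AP of size 5 gives K = 9/5 ≈ 1.8000; a fully generic set of size 5 gives K ≈ 3.0000.

|A| = 5, |A + A| = 15, K = 15/5 = 3/1.


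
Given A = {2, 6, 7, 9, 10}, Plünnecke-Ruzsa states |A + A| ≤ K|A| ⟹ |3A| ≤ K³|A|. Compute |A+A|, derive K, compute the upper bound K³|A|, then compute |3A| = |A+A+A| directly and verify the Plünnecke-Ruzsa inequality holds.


|A| = 5.
Step 1: Compute A + A by enumerating all 25 pairs.
A + A = {4, 8, 9, 11, 12, 13, 14, 15, 16, 17, 18, 19, 20}, so |A + A| = 13.
Step 2: Doubling constant K = |A + A|/|A| = 13/5 = 13/5 ≈ 2.6000.
Step 3: Plünnecke-Ruzsa gives |3A| ≤ K³·|A| = (2.6000)³ · 5 ≈ 87.8800.
Step 4: Compute 3A = A + A + A directly by enumerating all triples (a,b,c) ∈ A³; |3A| = 21.
Step 5: Check 21 ≤ 87.8800? Yes ✓.

K = 13/5, Plünnecke-Ruzsa bound K³|A| ≈ 87.8800, |3A| = 21, inequality holds.


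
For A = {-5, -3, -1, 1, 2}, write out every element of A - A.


A - A = {a - a' : a, a' ∈ A}.
Compute a - a' for each ordered pair (a, a'):
a = -5: -5--5=0, -5--3=-2, -5--1=-4, -5-1=-6, -5-2=-7
a = -3: -3--5=2, -3--3=0, -3--1=-2, -3-1=-4, -3-2=-5
a = -1: -1--5=4, -1--3=2, -1--1=0, -1-1=-2, -1-2=-3
a = 1: 1--5=6, 1--3=4, 1--1=2, 1-1=0, 1-2=-1
a = 2: 2--5=7, 2--3=5, 2--1=3, 2-1=1, 2-2=0
Collecting distinct values (and noting 0 appears from a-a):
A - A = {-7, -6, -5, -4, -3, -2, -1, 0, 1, 2, 3, 4, 5, 6, 7}
|A - A| = 15

A - A = {-7, -6, -5, -4, -3, -2, -1, 0, 1, 2, 3, 4, 5, 6, 7}


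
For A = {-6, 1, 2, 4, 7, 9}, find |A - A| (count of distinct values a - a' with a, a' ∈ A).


A - A = {a - a' : a, a' ∈ A}; |A| = 6.
Bounds: 2|A|-1 ≤ |A - A| ≤ |A|² - |A| + 1, i.e. 11 ≤ |A - A| ≤ 31.
Note: 0 ∈ A - A always (from a - a). The set is symmetric: if d ∈ A - A then -d ∈ A - A.
Enumerate nonzero differences d = a - a' with a > a' (then include -d):
Positive differences: {1, 2, 3, 5, 6, 7, 8, 10, 13, 15}
Full difference set: {0} ∪ (positive diffs) ∪ (negative diffs).
|A - A| = 1 + 2·10 = 21 (matches direct enumeration: 21).

|A - A| = 21


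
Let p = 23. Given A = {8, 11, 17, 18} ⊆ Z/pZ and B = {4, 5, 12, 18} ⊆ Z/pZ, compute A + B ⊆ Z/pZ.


Work in Z/23Z: reduce every sum a + b modulo 23.
Enumerate all 16 pairs:
a = 8: 8+4=12, 8+5=13, 8+12=20, 8+18=3
a = 11: 11+4=15, 11+5=16, 11+12=0, 11+18=6
a = 17: 17+4=21, 17+5=22, 17+12=6, 17+18=12
a = 18: 18+4=22, 18+5=0, 18+12=7, 18+18=13
Distinct residues collected: {0, 3, 6, 7, 12, 13, 15, 16, 20, 21, 22}
|A + B| = 11 (out of 23 total residues).

A + B = {0, 3, 6, 7, 12, 13, 15, 16, 20, 21, 22}


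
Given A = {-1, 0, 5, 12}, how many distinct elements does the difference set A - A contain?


A - A = {a - a' : a, a' ∈ A}; |A| = 4.
Bounds: 2|A|-1 ≤ |A - A| ≤ |A|² - |A| + 1, i.e. 7 ≤ |A - A| ≤ 13.
Note: 0 ∈ A - A always (from a - a). The set is symmetric: if d ∈ A - A then -d ∈ A - A.
Enumerate nonzero differences d = a - a' with a > a' (then include -d):
Positive differences: {1, 5, 6, 7, 12, 13}
Full difference set: {0} ∪ (positive diffs) ∪ (negative diffs).
|A - A| = 1 + 2·6 = 13 (matches direct enumeration: 13).

|A - A| = 13


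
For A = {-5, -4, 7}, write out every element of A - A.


A - A = {a - a' : a, a' ∈ A}.
Compute a - a' for each ordered pair (a, a'):
a = -5: -5--5=0, -5--4=-1, -5-7=-12
a = -4: -4--5=1, -4--4=0, -4-7=-11
a = 7: 7--5=12, 7--4=11, 7-7=0
Collecting distinct values (and noting 0 appears from a-a):
A - A = {-12, -11, -1, 0, 1, 11, 12}
|A - A| = 7

A - A = {-12, -11, -1, 0, 1, 11, 12}


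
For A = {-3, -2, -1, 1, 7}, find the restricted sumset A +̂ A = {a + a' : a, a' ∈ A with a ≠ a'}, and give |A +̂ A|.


Restricted sumset: A +̂ A = {a + a' : a ∈ A, a' ∈ A, a ≠ a'}.
Equivalently, take A + A and drop any sum 2a that is achievable ONLY as a + a for a ∈ A (i.e. sums representable only with equal summands).
Enumerate pairs (a, a') with a < a' (symmetric, so each unordered pair gives one sum; this covers all a ≠ a'):
  -3 + -2 = -5
  -3 + -1 = -4
  -3 + 1 = -2
  -3 + 7 = 4
  -2 + -1 = -3
  -2 + 1 = -1
  -2 + 7 = 5
  -1 + 1 = 0
  -1 + 7 = 6
  1 + 7 = 8
Collected distinct sums: {-5, -4, -3, -2, -1, 0, 4, 5, 6, 8}
|A +̂ A| = 10
(Reference bound: |A +̂ A| ≥ 2|A| - 3 for |A| ≥ 2, with |A| = 5 giving ≥ 7.)

|A +̂ A| = 10


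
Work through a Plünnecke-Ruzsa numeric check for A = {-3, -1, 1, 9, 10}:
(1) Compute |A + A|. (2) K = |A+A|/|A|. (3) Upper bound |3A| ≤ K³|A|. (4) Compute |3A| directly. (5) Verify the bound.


|A| = 5.
Step 1: Compute A + A by enumerating all 25 pairs.
A + A = {-6, -4, -2, 0, 2, 6, 7, 8, 9, 10, 11, 18, 19, 20}, so |A + A| = 14.
Step 2: Doubling constant K = |A + A|/|A| = 14/5 = 14/5 ≈ 2.8000.
Step 3: Plünnecke-Ruzsa gives |3A| ≤ K³·|A| = (2.8000)³ · 5 ≈ 109.7600.
Step 4: Compute 3A = A + A + A directly by enumerating all triples (a,b,c) ∈ A³; |3A| = 27.
Step 5: Check 27 ≤ 109.7600? Yes ✓.

K = 14/5, Plünnecke-Ruzsa bound K³|A| ≈ 109.7600, |3A| = 27, inequality holds.


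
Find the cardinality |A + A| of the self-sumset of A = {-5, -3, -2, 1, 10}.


A + A = {a + a' : a, a' ∈ A}; |A| = 5.
General bounds: 2|A| - 1 ≤ |A + A| ≤ |A|(|A|+1)/2, i.e. 9 ≤ |A + A| ≤ 15.
Lower bound 2|A|-1 is attained iff A is an arithmetic progression.
Enumerate sums a + a' for a ≤ a' (symmetric, so this suffices):
a = -5: -5+-5=-10, -5+-3=-8, -5+-2=-7, -5+1=-4, -5+10=5
a = -3: -3+-3=-6, -3+-2=-5, -3+1=-2, -3+10=7
a = -2: -2+-2=-4, -2+1=-1, -2+10=8
a = 1: 1+1=2, 1+10=11
a = 10: 10+10=20
Distinct sums: {-10, -8, -7, -6, -5, -4, -2, -1, 2, 5, 7, 8, 11, 20}
|A + A| = 14

|A + A| = 14


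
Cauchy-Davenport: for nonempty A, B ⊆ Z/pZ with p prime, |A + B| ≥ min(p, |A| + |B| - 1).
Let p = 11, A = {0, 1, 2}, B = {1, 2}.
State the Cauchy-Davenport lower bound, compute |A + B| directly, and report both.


Cauchy-Davenport: |A + B| ≥ min(p, |A| + |B| - 1) for A, B nonempty in Z/pZ.
|A| = 3, |B| = 2, p = 11.
CD lower bound = min(11, 3 + 2 - 1) = min(11, 4) = 4.
Compute A + B mod 11 directly:
a = 0: 0+1=1, 0+2=2
a = 1: 1+1=2, 1+2=3
a = 2: 2+1=3, 2+2=4
A + B = {1, 2, 3, 4}, so |A + B| = 4.
Verify: 4 ≥ 4? Yes ✓.

CD lower bound = 4, actual |A + B| = 4.


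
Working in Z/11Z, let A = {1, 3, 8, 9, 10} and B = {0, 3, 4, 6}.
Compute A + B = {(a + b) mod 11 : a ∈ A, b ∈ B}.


Work in Z/11Z: reduce every sum a + b modulo 11.
Enumerate all 20 pairs:
a = 1: 1+0=1, 1+3=4, 1+4=5, 1+6=7
a = 3: 3+0=3, 3+3=6, 3+4=7, 3+6=9
a = 8: 8+0=8, 8+3=0, 8+4=1, 8+6=3
a = 9: 9+0=9, 9+3=1, 9+4=2, 9+6=4
a = 10: 10+0=10, 10+3=2, 10+4=3, 10+6=5
Distinct residues collected: {0, 1, 2, 3, 4, 5, 6, 7, 8, 9, 10}
|A + B| = 11 (out of 11 total residues).

A + B = {0, 1, 2, 3, 4, 5, 6, 7, 8, 9, 10}


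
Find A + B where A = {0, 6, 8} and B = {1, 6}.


A + B = {a + b : a ∈ A, b ∈ B}.
Enumerate all |A|·|B| = 3·2 = 6 pairs (a, b) and collect distinct sums.
a = 0: 0+1=1, 0+6=6
a = 6: 6+1=7, 6+6=12
a = 8: 8+1=9, 8+6=14
Collecting distinct sums: A + B = {1, 6, 7, 9, 12, 14}
|A + B| = 6

A + B = {1, 6, 7, 9, 12, 14}


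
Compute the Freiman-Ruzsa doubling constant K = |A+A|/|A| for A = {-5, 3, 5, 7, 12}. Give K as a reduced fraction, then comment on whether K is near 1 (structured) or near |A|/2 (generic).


|A| = 5.
Compute A + A by enumerating all 25 pairs.
A + A = {-10, -2, 0, 2, 6, 7, 8, 10, 12, 14, 15, 17, 19, 24}, so |A + A| = 14.
K = |A + A| / |A| = 14/5 (already in lowest terms) ≈ 2.8000.
Reference: AP of size 5 gives K = 9/5 ≈ 1.8000; a fully generic set of size 5 gives K ≈ 3.0000.

|A| = 5, |A + A| = 14, K = 14/5.


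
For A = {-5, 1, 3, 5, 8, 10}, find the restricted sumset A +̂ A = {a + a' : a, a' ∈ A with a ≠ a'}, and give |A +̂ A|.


Restricted sumset: A +̂ A = {a + a' : a ∈ A, a' ∈ A, a ≠ a'}.
Equivalently, take A + A and drop any sum 2a that is achievable ONLY as a + a for a ∈ A (i.e. sums representable only with equal summands).
Enumerate pairs (a, a') with a < a' (symmetric, so each unordered pair gives one sum; this covers all a ≠ a'):
  -5 + 1 = -4
  -5 + 3 = -2
  -5 + 5 = 0
  -5 + 8 = 3
  -5 + 10 = 5
  1 + 3 = 4
  1 + 5 = 6
  1 + 8 = 9
  1 + 10 = 11
  3 + 5 = 8
  3 + 8 = 11
  3 + 10 = 13
  5 + 8 = 13
  5 + 10 = 15
  8 + 10 = 18
Collected distinct sums: {-4, -2, 0, 3, 4, 5, 6, 8, 9, 11, 13, 15, 18}
|A +̂ A| = 13
(Reference bound: |A +̂ A| ≥ 2|A| - 3 for |A| ≥ 2, with |A| = 6 giving ≥ 9.)

|A +̂ A| = 13


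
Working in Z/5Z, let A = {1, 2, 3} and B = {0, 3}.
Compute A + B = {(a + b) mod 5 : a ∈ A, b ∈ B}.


Work in Z/5Z: reduce every sum a + b modulo 5.
Enumerate all 6 pairs:
a = 1: 1+0=1, 1+3=4
a = 2: 2+0=2, 2+3=0
a = 3: 3+0=3, 3+3=1
Distinct residues collected: {0, 1, 2, 3, 4}
|A + B| = 5 (out of 5 total residues).

A + B = {0, 1, 2, 3, 4}


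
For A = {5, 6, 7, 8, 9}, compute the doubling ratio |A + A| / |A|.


|A| = 5.
Compute A + A by enumerating all 25 pairs.
A + A = {10, 11, 12, 13, 14, 15, 16, 17, 18}, so |A + A| = 9.
K = |A + A| / |A| = 9/5 (already in lowest terms) ≈ 1.8000.
Reference: AP of size 5 gives K = 9/5 ≈ 1.8000; a fully generic set of size 5 gives K ≈ 3.0000.

|A| = 5, |A + A| = 9, K = 9/5.


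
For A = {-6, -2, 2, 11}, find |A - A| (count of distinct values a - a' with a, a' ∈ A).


A - A = {a - a' : a, a' ∈ A}; |A| = 4.
Bounds: 2|A|-1 ≤ |A - A| ≤ |A|² - |A| + 1, i.e. 7 ≤ |A - A| ≤ 13.
Note: 0 ∈ A - A always (from a - a). The set is symmetric: if d ∈ A - A then -d ∈ A - A.
Enumerate nonzero differences d = a - a' with a > a' (then include -d):
Positive differences: {4, 8, 9, 13, 17}
Full difference set: {0} ∪ (positive diffs) ∪ (negative diffs).
|A - A| = 1 + 2·5 = 11 (matches direct enumeration: 11).

|A - A| = 11


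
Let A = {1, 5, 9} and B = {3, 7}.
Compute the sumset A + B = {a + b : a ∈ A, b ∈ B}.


A + B = {a + b : a ∈ A, b ∈ B}.
Enumerate all |A|·|B| = 3·2 = 6 pairs (a, b) and collect distinct sums.
a = 1: 1+3=4, 1+7=8
a = 5: 5+3=8, 5+7=12
a = 9: 9+3=12, 9+7=16
Collecting distinct sums: A + B = {4, 8, 12, 16}
|A + B| = 4

A + B = {4, 8, 12, 16}


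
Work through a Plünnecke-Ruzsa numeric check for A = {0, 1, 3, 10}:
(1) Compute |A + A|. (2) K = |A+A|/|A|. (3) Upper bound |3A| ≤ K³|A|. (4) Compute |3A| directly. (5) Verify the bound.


|A| = 4.
Step 1: Compute A + A by enumerating all 16 pairs.
A + A = {0, 1, 2, 3, 4, 6, 10, 11, 13, 20}, so |A + A| = 10.
Step 2: Doubling constant K = |A + A|/|A| = 10/4 = 10/4 ≈ 2.5000.
Step 3: Plünnecke-Ruzsa gives |3A| ≤ K³·|A| = (2.5000)³ · 4 ≈ 62.5000.
Step 4: Compute 3A = A + A + A directly by enumerating all triples (a,b,c) ∈ A³; |3A| = 19.
Step 5: Check 19 ≤ 62.5000? Yes ✓.

K = 10/4, Plünnecke-Ruzsa bound K³|A| ≈ 62.5000, |3A| = 19, inequality holds.


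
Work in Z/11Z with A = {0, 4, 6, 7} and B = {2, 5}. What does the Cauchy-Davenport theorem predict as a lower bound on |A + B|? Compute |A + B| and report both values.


Cauchy-Davenport: |A + B| ≥ min(p, |A| + |B| - 1) for A, B nonempty in Z/pZ.
|A| = 4, |B| = 2, p = 11.
CD lower bound = min(11, 4 + 2 - 1) = min(11, 5) = 5.
Compute A + B mod 11 directly:
a = 0: 0+2=2, 0+5=5
a = 4: 4+2=6, 4+5=9
a = 6: 6+2=8, 6+5=0
a = 7: 7+2=9, 7+5=1
A + B = {0, 1, 2, 5, 6, 8, 9}, so |A + B| = 7.
Verify: 7 ≥ 5? Yes ✓.

CD lower bound = 5, actual |A + B| = 7.


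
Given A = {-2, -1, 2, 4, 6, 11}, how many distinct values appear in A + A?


A + A = {a + a' : a, a' ∈ A}; |A| = 6.
General bounds: 2|A| - 1 ≤ |A + A| ≤ |A|(|A|+1)/2, i.e. 11 ≤ |A + A| ≤ 21.
Lower bound 2|A|-1 is attained iff A is an arithmetic progression.
Enumerate sums a + a' for a ≤ a' (symmetric, so this suffices):
a = -2: -2+-2=-4, -2+-1=-3, -2+2=0, -2+4=2, -2+6=4, -2+11=9
a = -1: -1+-1=-2, -1+2=1, -1+4=3, -1+6=5, -1+11=10
a = 2: 2+2=4, 2+4=6, 2+6=8, 2+11=13
a = 4: 4+4=8, 4+6=10, 4+11=15
a = 6: 6+6=12, 6+11=17
a = 11: 11+11=22
Distinct sums: {-4, -3, -2, 0, 1, 2, 3, 4, 5, 6, 8, 9, 10, 12, 13, 15, 17, 22}
|A + A| = 18

|A + A| = 18


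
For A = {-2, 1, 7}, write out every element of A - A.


A - A = {a - a' : a, a' ∈ A}.
Compute a - a' for each ordered pair (a, a'):
a = -2: -2--2=0, -2-1=-3, -2-7=-9
a = 1: 1--2=3, 1-1=0, 1-7=-6
a = 7: 7--2=9, 7-1=6, 7-7=0
Collecting distinct values (and noting 0 appears from a-a):
A - A = {-9, -6, -3, 0, 3, 6, 9}
|A - A| = 7

A - A = {-9, -6, -3, 0, 3, 6, 9}


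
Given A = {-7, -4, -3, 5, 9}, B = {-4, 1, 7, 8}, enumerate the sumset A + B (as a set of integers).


A + B = {a + b : a ∈ A, b ∈ B}.
Enumerate all |A|·|B| = 5·4 = 20 pairs (a, b) and collect distinct sums.
a = -7: -7+-4=-11, -7+1=-6, -7+7=0, -7+8=1
a = -4: -4+-4=-8, -4+1=-3, -4+7=3, -4+8=4
a = -3: -3+-4=-7, -3+1=-2, -3+7=4, -3+8=5
a = 5: 5+-4=1, 5+1=6, 5+7=12, 5+8=13
a = 9: 9+-4=5, 9+1=10, 9+7=16, 9+8=17
Collecting distinct sums: A + B = {-11, -8, -7, -6, -3, -2, 0, 1, 3, 4, 5, 6, 10, 12, 13, 16, 17}
|A + B| = 17

A + B = {-11, -8, -7, -6, -3, -2, 0, 1, 3, 4, 5, 6, 10, 12, 13, 16, 17}


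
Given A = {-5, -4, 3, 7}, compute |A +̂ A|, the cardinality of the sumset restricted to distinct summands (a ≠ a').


Restricted sumset: A +̂ A = {a + a' : a ∈ A, a' ∈ A, a ≠ a'}.
Equivalently, take A + A and drop any sum 2a that is achievable ONLY as a + a for a ∈ A (i.e. sums representable only with equal summands).
Enumerate pairs (a, a') with a < a' (symmetric, so each unordered pair gives one sum; this covers all a ≠ a'):
  -5 + -4 = -9
  -5 + 3 = -2
  -5 + 7 = 2
  -4 + 3 = -1
  -4 + 7 = 3
  3 + 7 = 10
Collected distinct sums: {-9, -2, -1, 2, 3, 10}
|A +̂ A| = 6
(Reference bound: |A +̂ A| ≥ 2|A| - 3 for |A| ≥ 2, with |A| = 4 giving ≥ 5.)

|A +̂ A| = 6


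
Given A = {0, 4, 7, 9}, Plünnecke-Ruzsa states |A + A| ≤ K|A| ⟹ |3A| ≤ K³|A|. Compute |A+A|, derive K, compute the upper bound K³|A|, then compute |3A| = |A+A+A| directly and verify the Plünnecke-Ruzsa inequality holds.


|A| = 4.
Step 1: Compute A + A by enumerating all 16 pairs.
A + A = {0, 4, 7, 8, 9, 11, 13, 14, 16, 18}, so |A + A| = 10.
Step 2: Doubling constant K = |A + A|/|A| = 10/4 = 10/4 ≈ 2.5000.
Step 3: Plünnecke-Ruzsa gives |3A| ≤ K³·|A| = (2.5000)³ · 4 ≈ 62.5000.
Step 4: Compute 3A = A + A + A directly by enumerating all triples (a,b,c) ∈ A³; |3A| = 19.
Step 5: Check 19 ≤ 62.5000? Yes ✓.

K = 10/4, Plünnecke-Ruzsa bound K³|A| ≈ 62.5000, |3A| = 19, inequality holds.


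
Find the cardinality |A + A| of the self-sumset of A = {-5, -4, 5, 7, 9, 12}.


A + A = {a + a' : a, a' ∈ A}; |A| = 6.
General bounds: 2|A| - 1 ≤ |A + A| ≤ |A|(|A|+1)/2, i.e. 11 ≤ |A + A| ≤ 21.
Lower bound 2|A|-1 is attained iff A is an arithmetic progression.
Enumerate sums a + a' for a ≤ a' (symmetric, so this suffices):
a = -5: -5+-5=-10, -5+-4=-9, -5+5=0, -5+7=2, -5+9=4, -5+12=7
a = -4: -4+-4=-8, -4+5=1, -4+7=3, -4+9=5, -4+12=8
a = 5: 5+5=10, 5+7=12, 5+9=14, 5+12=17
a = 7: 7+7=14, 7+9=16, 7+12=19
a = 9: 9+9=18, 9+12=21
a = 12: 12+12=24
Distinct sums: {-10, -9, -8, 0, 1, 2, 3, 4, 5, 7, 8, 10, 12, 14, 16, 17, 18, 19, 21, 24}
|A + A| = 20

|A + A| = 20


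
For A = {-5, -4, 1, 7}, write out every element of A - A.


A - A = {a - a' : a, a' ∈ A}.
Compute a - a' for each ordered pair (a, a'):
a = -5: -5--5=0, -5--4=-1, -5-1=-6, -5-7=-12
a = -4: -4--5=1, -4--4=0, -4-1=-5, -4-7=-11
a = 1: 1--5=6, 1--4=5, 1-1=0, 1-7=-6
a = 7: 7--5=12, 7--4=11, 7-1=6, 7-7=0
Collecting distinct values (and noting 0 appears from a-a):
A - A = {-12, -11, -6, -5, -1, 0, 1, 5, 6, 11, 12}
|A - A| = 11

A - A = {-12, -11, -6, -5, -1, 0, 1, 5, 6, 11, 12}


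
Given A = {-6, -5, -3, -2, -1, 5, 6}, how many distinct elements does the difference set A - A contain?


A - A = {a - a' : a, a' ∈ A}; |A| = 7.
Bounds: 2|A|-1 ≤ |A - A| ≤ |A|² - |A| + 1, i.e. 13 ≤ |A - A| ≤ 43.
Note: 0 ∈ A - A always (from a - a). The set is symmetric: if d ∈ A - A then -d ∈ A - A.
Enumerate nonzero differences d = a - a' with a > a' (then include -d):
Positive differences: {1, 2, 3, 4, 5, 6, 7, 8, 9, 10, 11, 12}
Full difference set: {0} ∪ (positive diffs) ∪ (negative diffs).
|A - A| = 1 + 2·12 = 25 (matches direct enumeration: 25).

|A - A| = 25


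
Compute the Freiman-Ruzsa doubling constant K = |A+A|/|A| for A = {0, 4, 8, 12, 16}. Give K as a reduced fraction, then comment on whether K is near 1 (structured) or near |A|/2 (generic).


|A| = 5.
Compute A + A by enumerating all 25 pairs.
A + A = {0, 4, 8, 12, 16, 20, 24, 28, 32}, so |A + A| = 9.
K = |A + A| / |A| = 9/5 (already in lowest terms) ≈ 1.8000.
Reference: AP of size 5 gives K = 9/5 ≈ 1.8000; a fully generic set of size 5 gives K ≈ 3.0000.

|A| = 5, |A + A| = 9, K = 9/5.


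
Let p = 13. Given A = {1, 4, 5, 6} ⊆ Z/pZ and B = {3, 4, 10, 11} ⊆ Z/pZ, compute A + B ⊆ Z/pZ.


Work in Z/13Z: reduce every sum a + b modulo 13.
Enumerate all 16 pairs:
a = 1: 1+3=4, 1+4=5, 1+10=11, 1+11=12
a = 4: 4+3=7, 4+4=8, 4+10=1, 4+11=2
a = 5: 5+3=8, 5+4=9, 5+10=2, 5+11=3
a = 6: 6+3=9, 6+4=10, 6+10=3, 6+11=4
Distinct residues collected: {1, 2, 3, 4, 5, 7, 8, 9, 10, 11, 12}
|A + B| = 11 (out of 13 total residues).

A + B = {1, 2, 3, 4, 5, 7, 8, 9, 10, 11, 12}


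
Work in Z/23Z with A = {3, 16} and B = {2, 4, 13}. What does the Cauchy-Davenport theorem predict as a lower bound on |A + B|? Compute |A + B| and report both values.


Cauchy-Davenport: |A + B| ≥ min(p, |A| + |B| - 1) for A, B nonempty in Z/pZ.
|A| = 2, |B| = 3, p = 23.
CD lower bound = min(23, 2 + 3 - 1) = min(23, 4) = 4.
Compute A + B mod 23 directly:
a = 3: 3+2=5, 3+4=7, 3+13=16
a = 16: 16+2=18, 16+4=20, 16+13=6
A + B = {5, 6, 7, 16, 18, 20}, so |A + B| = 6.
Verify: 6 ≥ 4? Yes ✓.

CD lower bound = 4, actual |A + B| = 6.


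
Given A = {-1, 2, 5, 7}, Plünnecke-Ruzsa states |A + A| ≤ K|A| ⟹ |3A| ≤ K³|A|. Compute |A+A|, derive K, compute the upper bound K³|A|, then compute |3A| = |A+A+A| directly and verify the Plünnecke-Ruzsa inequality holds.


|A| = 4.
Step 1: Compute A + A by enumerating all 16 pairs.
A + A = {-2, 1, 4, 6, 7, 9, 10, 12, 14}, so |A + A| = 9.
Step 2: Doubling constant K = |A + A|/|A| = 9/4 = 9/4 ≈ 2.2500.
Step 3: Plünnecke-Ruzsa gives |3A| ≤ K³·|A| = (2.2500)³ · 4 ≈ 45.5625.
Step 4: Compute 3A = A + A + A directly by enumerating all triples (a,b,c) ∈ A³; |3A| = 16.
Step 5: Check 16 ≤ 45.5625? Yes ✓.

K = 9/4, Plünnecke-Ruzsa bound K³|A| ≈ 45.5625, |3A| = 16, inequality holds.


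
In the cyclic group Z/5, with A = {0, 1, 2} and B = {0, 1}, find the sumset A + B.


Work in Z/5Z: reduce every sum a + b modulo 5.
Enumerate all 6 pairs:
a = 0: 0+0=0, 0+1=1
a = 1: 1+0=1, 1+1=2
a = 2: 2+0=2, 2+1=3
Distinct residues collected: {0, 1, 2, 3}
|A + B| = 4 (out of 5 total residues).

A + B = {0, 1, 2, 3}


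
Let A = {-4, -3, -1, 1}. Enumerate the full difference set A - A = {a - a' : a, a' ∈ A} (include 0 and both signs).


A - A = {a - a' : a, a' ∈ A}.
Compute a - a' for each ordered pair (a, a'):
a = -4: -4--4=0, -4--3=-1, -4--1=-3, -4-1=-5
a = -3: -3--4=1, -3--3=0, -3--1=-2, -3-1=-4
a = -1: -1--4=3, -1--3=2, -1--1=0, -1-1=-2
a = 1: 1--4=5, 1--3=4, 1--1=2, 1-1=0
Collecting distinct values (and noting 0 appears from a-a):
A - A = {-5, -4, -3, -2, -1, 0, 1, 2, 3, 4, 5}
|A - A| = 11

A - A = {-5, -4, -3, -2, -1, 0, 1, 2, 3, 4, 5}


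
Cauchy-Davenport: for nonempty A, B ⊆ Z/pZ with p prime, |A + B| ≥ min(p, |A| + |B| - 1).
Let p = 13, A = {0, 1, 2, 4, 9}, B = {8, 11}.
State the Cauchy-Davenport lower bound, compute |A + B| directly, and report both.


Cauchy-Davenport: |A + B| ≥ min(p, |A| + |B| - 1) for A, B nonempty in Z/pZ.
|A| = 5, |B| = 2, p = 13.
CD lower bound = min(13, 5 + 2 - 1) = min(13, 6) = 6.
Compute A + B mod 13 directly:
a = 0: 0+8=8, 0+11=11
a = 1: 1+8=9, 1+11=12
a = 2: 2+8=10, 2+11=0
a = 4: 4+8=12, 4+11=2
a = 9: 9+8=4, 9+11=7
A + B = {0, 2, 4, 7, 8, 9, 10, 11, 12}, so |A + B| = 9.
Verify: 9 ≥ 6? Yes ✓.

CD lower bound = 6, actual |A + B| = 9.


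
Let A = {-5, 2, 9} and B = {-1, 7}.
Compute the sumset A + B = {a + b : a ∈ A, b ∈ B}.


A + B = {a + b : a ∈ A, b ∈ B}.
Enumerate all |A|·|B| = 3·2 = 6 pairs (a, b) and collect distinct sums.
a = -5: -5+-1=-6, -5+7=2
a = 2: 2+-1=1, 2+7=9
a = 9: 9+-1=8, 9+7=16
Collecting distinct sums: A + B = {-6, 1, 2, 8, 9, 16}
|A + B| = 6

A + B = {-6, 1, 2, 8, 9, 16}


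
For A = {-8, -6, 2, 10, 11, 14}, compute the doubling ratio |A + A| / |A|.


|A| = 6.
Compute A + A by enumerating all 36 pairs.
A + A = {-16, -14, -12, -6, -4, 2, 3, 4, 5, 6, 8, 12, 13, 16, 20, 21, 22, 24, 25, 28}, so |A + A| = 20.
K = |A + A| / |A| = 20/6 = 10/3 ≈ 3.3333.
Reference: AP of size 6 gives K = 11/6 ≈ 1.8333; a fully generic set of size 6 gives K ≈ 3.5000.

|A| = 6, |A + A| = 20, K = 20/6 = 10/3.


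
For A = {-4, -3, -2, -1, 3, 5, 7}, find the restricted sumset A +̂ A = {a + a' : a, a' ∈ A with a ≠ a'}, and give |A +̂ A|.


Restricted sumset: A +̂ A = {a + a' : a ∈ A, a' ∈ A, a ≠ a'}.
Equivalently, take A + A and drop any sum 2a that is achievable ONLY as a + a for a ∈ A (i.e. sums representable only with equal summands).
Enumerate pairs (a, a') with a < a' (symmetric, so each unordered pair gives one sum; this covers all a ≠ a'):
  -4 + -3 = -7
  -4 + -2 = -6
  -4 + -1 = -5
  -4 + 3 = -1
  -4 + 5 = 1
  -4 + 7 = 3
  -3 + -2 = -5
  -3 + -1 = -4
  -3 + 3 = 0
  -3 + 5 = 2
  -3 + 7 = 4
  -2 + -1 = -3
  -2 + 3 = 1
  -2 + 5 = 3
  -2 + 7 = 5
  -1 + 3 = 2
  -1 + 5 = 4
  -1 + 7 = 6
  3 + 5 = 8
  3 + 7 = 10
  5 + 7 = 12
Collected distinct sums: {-7, -6, -5, -4, -3, -1, 0, 1, 2, 3, 4, 5, 6, 8, 10, 12}
|A +̂ A| = 16
(Reference bound: |A +̂ A| ≥ 2|A| - 3 for |A| ≥ 2, with |A| = 7 giving ≥ 11.)

|A +̂ A| = 16


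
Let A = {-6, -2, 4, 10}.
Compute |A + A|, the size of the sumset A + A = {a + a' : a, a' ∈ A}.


A + A = {a + a' : a, a' ∈ A}; |A| = 4.
General bounds: 2|A| - 1 ≤ |A + A| ≤ |A|(|A|+1)/2, i.e. 7 ≤ |A + A| ≤ 10.
Lower bound 2|A|-1 is attained iff A is an arithmetic progression.
Enumerate sums a + a' for a ≤ a' (symmetric, so this suffices):
a = -6: -6+-6=-12, -6+-2=-8, -6+4=-2, -6+10=4
a = -2: -2+-2=-4, -2+4=2, -2+10=8
a = 4: 4+4=8, 4+10=14
a = 10: 10+10=20
Distinct sums: {-12, -8, -4, -2, 2, 4, 8, 14, 20}
|A + A| = 9

|A + A| = 9


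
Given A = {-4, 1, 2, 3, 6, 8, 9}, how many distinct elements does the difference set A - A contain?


A - A = {a - a' : a, a' ∈ A}; |A| = 7.
Bounds: 2|A|-1 ≤ |A - A| ≤ |A|² - |A| + 1, i.e. 13 ≤ |A - A| ≤ 43.
Note: 0 ∈ A - A always (from a - a). The set is symmetric: if d ∈ A - A then -d ∈ A - A.
Enumerate nonzero differences d = a - a' with a > a' (then include -d):
Positive differences: {1, 2, 3, 4, 5, 6, 7, 8, 10, 12, 13}
Full difference set: {0} ∪ (positive diffs) ∪ (negative diffs).
|A - A| = 1 + 2·11 = 23 (matches direct enumeration: 23).

|A - A| = 23


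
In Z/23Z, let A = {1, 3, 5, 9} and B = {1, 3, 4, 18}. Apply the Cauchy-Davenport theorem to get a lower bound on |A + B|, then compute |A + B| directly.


Cauchy-Davenport: |A + B| ≥ min(p, |A| + |B| - 1) for A, B nonempty in Z/pZ.
|A| = 4, |B| = 4, p = 23.
CD lower bound = min(23, 4 + 4 - 1) = min(23, 7) = 7.
Compute A + B mod 23 directly:
a = 1: 1+1=2, 1+3=4, 1+4=5, 1+18=19
a = 3: 3+1=4, 3+3=6, 3+4=7, 3+18=21
a = 5: 5+1=6, 5+3=8, 5+4=9, 5+18=0
a = 9: 9+1=10, 9+3=12, 9+4=13, 9+18=4
A + B = {0, 2, 4, 5, 6, 7, 8, 9, 10, 12, 13, 19, 21}, so |A + B| = 13.
Verify: 13 ≥ 7? Yes ✓.

CD lower bound = 7, actual |A + B| = 13.


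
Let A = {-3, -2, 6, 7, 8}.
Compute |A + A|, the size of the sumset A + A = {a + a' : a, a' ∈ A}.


A + A = {a + a' : a, a' ∈ A}; |A| = 5.
General bounds: 2|A| - 1 ≤ |A + A| ≤ |A|(|A|+1)/2, i.e. 9 ≤ |A + A| ≤ 15.
Lower bound 2|A|-1 is attained iff A is an arithmetic progression.
Enumerate sums a + a' for a ≤ a' (symmetric, so this suffices):
a = -3: -3+-3=-6, -3+-2=-5, -3+6=3, -3+7=4, -3+8=5
a = -2: -2+-2=-4, -2+6=4, -2+7=5, -2+8=6
a = 6: 6+6=12, 6+7=13, 6+8=14
a = 7: 7+7=14, 7+8=15
a = 8: 8+8=16
Distinct sums: {-6, -5, -4, 3, 4, 5, 6, 12, 13, 14, 15, 16}
|A + A| = 12

|A + A| = 12


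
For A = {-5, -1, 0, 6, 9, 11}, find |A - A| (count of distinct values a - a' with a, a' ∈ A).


A - A = {a - a' : a, a' ∈ A}; |A| = 6.
Bounds: 2|A|-1 ≤ |A - A| ≤ |A|² - |A| + 1, i.e. 11 ≤ |A - A| ≤ 31.
Note: 0 ∈ A - A always (from a - a). The set is symmetric: if d ∈ A - A then -d ∈ A - A.
Enumerate nonzero differences d = a - a' with a > a' (then include -d):
Positive differences: {1, 2, 3, 4, 5, 6, 7, 9, 10, 11, 12, 14, 16}
Full difference set: {0} ∪ (positive diffs) ∪ (negative diffs).
|A - A| = 1 + 2·13 = 27 (matches direct enumeration: 27).

|A - A| = 27


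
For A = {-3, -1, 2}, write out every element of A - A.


A - A = {a - a' : a, a' ∈ A}.
Compute a - a' for each ordered pair (a, a'):
a = -3: -3--3=0, -3--1=-2, -3-2=-5
a = -1: -1--3=2, -1--1=0, -1-2=-3
a = 2: 2--3=5, 2--1=3, 2-2=0
Collecting distinct values (and noting 0 appears from a-a):
A - A = {-5, -3, -2, 0, 2, 3, 5}
|A - A| = 7

A - A = {-5, -3, -2, 0, 2, 3, 5}


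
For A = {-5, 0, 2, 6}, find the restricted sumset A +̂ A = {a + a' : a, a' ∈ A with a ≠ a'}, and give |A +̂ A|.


Restricted sumset: A +̂ A = {a + a' : a ∈ A, a' ∈ A, a ≠ a'}.
Equivalently, take A + A and drop any sum 2a that is achievable ONLY as a + a for a ∈ A (i.e. sums representable only with equal summands).
Enumerate pairs (a, a') with a < a' (symmetric, so each unordered pair gives one sum; this covers all a ≠ a'):
  -5 + 0 = -5
  -5 + 2 = -3
  -5 + 6 = 1
  0 + 2 = 2
  0 + 6 = 6
  2 + 6 = 8
Collected distinct sums: {-5, -3, 1, 2, 6, 8}
|A +̂ A| = 6
(Reference bound: |A +̂ A| ≥ 2|A| - 3 for |A| ≥ 2, with |A| = 4 giving ≥ 5.)

|A +̂ A| = 6


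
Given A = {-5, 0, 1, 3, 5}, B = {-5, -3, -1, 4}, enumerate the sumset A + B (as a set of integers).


A + B = {a + b : a ∈ A, b ∈ B}.
Enumerate all |A|·|B| = 5·4 = 20 pairs (a, b) and collect distinct sums.
a = -5: -5+-5=-10, -5+-3=-8, -5+-1=-6, -5+4=-1
a = 0: 0+-5=-5, 0+-3=-3, 0+-1=-1, 0+4=4
a = 1: 1+-5=-4, 1+-3=-2, 1+-1=0, 1+4=5
a = 3: 3+-5=-2, 3+-3=0, 3+-1=2, 3+4=7
a = 5: 5+-5=0, 5+-3=2, 5+-1=4, 5+4=9
Collecting distinct sums: A + B = {-10, -8, -6, -5, -4, -3, -2, -1, 0, 2, 4, 5, 7, 9}
|A + B| = 14

A + B = {-10, -8, -6, -5, -4, -3, -2, -1, 0, 2, 4, 5, 7, 9}


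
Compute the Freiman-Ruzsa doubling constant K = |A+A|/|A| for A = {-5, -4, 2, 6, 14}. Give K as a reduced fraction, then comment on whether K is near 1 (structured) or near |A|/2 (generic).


|A| = 5.
Compute A + A by enumerating all 25 pairs.
A + A = {-10, -9, -8, -3, -2, 1, 2, 4, 8, 9, 10, 12, 16, 20, 28}, so |A + A| = 15.
K = |A + A| / |A| = 15/5 = 3/1 ≈ 3.0000.
Reference: AP of size 5 gives K = 9/5 ≈ 1.8000; a fully generic set of size 5 gives K ≈ 3.0000.

|A| = 5, |A + A| = 15, K = 15/5 = 3/1.


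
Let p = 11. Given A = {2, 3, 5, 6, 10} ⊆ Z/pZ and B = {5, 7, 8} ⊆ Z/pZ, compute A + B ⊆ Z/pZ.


Work in Z/11Z: reduce every sum a + b modulo 11.
Enumerate all 15 pairs:
a = 2: 2+5=7, 2+7=9, 2+8=10
a = 3: 3+5=8, 3+7=10, 3+8=0
a = 5: 5+5=10, 5+7=1, 5+8=2
a = 6: 6+5=0, 6+7=2, 6+8=3
a = 10: 10+5=4, 10+7=6, 10+8=7
Distinct residues collected: {0, 1, 2, 3, 4, 6, 7, 8, 9, 10}
|A + B| = 10 (out of 11 total residues).

A + B = {0, 1, 2, 3, 4, 6, 7, 8, 9, 10}


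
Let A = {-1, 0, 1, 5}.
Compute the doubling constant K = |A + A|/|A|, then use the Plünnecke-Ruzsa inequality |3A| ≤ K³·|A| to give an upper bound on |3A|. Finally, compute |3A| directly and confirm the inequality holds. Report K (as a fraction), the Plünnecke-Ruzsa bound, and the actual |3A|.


|A| = 4.
Step 1: Compute A + A by enumerating all 16 pairs.
A + A = {-2, -1, 0, 1, 2, 4, 5, 6, 10}, so |A + A| = 9.
Step 2: Doubling constant K = |A + A|/|A| = 9/4 = 9/4 ≈ 2.2500.
Step 3: Plünnecke-Ruzsa gives |3A| ≤ K³·|A| = (2.2500)³ · 4 ≈ 45.5625.
Step 4: Compute 3A = A + A + A directly by enumerating all triples (a,b,c) ∈ A³; |3A| = 15.
Step 5: Check 15 ≤ 45.5625? Yes ✓.

K = 9/4, Plünnecke-Ruzsa bound K³|A| ≈ 45.5625, |3A| = 15, inequality holds.


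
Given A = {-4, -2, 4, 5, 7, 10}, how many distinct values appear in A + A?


A + A = {a + a' : a, a' ∈ A}; |A| = 6.
General bounds: 2|A| - 1 ≤ |A + A| ≤ |A|(|A|+1)/2, i.e. 11 ≤ |A + A| ≤ 21.
Lower bound 2|A|-1 is attained iff A is an arithmetic progression.
Enumerate sums a + a' for a ≤ a' (symmetric, so this suffices):
a = -4: -4+-4=-8, -4+-2=-6, -4+4=0, -4+5=1, -4+7=3, -4+10=6
a = -2: -2+-2=-4, -2+4=2, -2+5=3, -2+7=5, -2+10=8
a = 4: 4+4=8, 4+5=9, 4+7=11, 4+10=14
a = 5: 5+5=10, 5+7=12, 5+10=15
a = 7: 7+7=14, 7+10=17
a = 10: 10+10=20
Distinct sums: {-8, -6, -4, 0, 1, 2, 3, 5, 6, 8, 9, 10, 11, 12, 14, 15, 17, 20}
|A + A| = 18

|A + A| = 18


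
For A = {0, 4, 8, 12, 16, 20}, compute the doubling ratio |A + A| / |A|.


|A| = 6.
Compute A + A by enumerating all 36 pairs.
A + A = {0, 4, 8, 12, 16, 20, 24, 28, 32, 36, 40}, so |A + A| = 11.
K = |A + A| / |A| = 11/6 (already in lowest terms) ≈ 1.8333.
Reference: AP of size 6 gives K = 11/6 ≈ 1.8333; a fully generic set of size 6 gives K ≈ 3.5000.

|A| = 6, |A + A| = 11, K = 11/6.
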